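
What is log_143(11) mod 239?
152

Baby-step giant-step with step n = ⌈√239⌉ = 16.
Baby steps 143^j mod 239 (j:value) for j=0..15: 0:1, 1:143, 2:134, 3:42, 4:31, 5:131, 6:91, 7:107, 8:5, 9:237, 10:192, 11:210, 12:155, 13:177, 14:216, 15:57.
Giant-step multiplier: 143^(-16) ≡ 143^(238-16) = 143^222 ≡ 153 (mod 239).
Giant steps γ_i = 11·153^i mod 239: γ_0=11, γ_1=10, γ_2=96, γ_3=109, γ_4=186, γ_5=17, γ_6=211, γ_7=18, γ_8=125, γ_9=5 (in table at j=8).
x = i·n + j = 9·16 + 8 = 152.
Check: 143^152 ≡ 11 (mod 239).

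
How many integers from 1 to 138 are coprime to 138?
44

138 = 2 × 3 × 23
φ(n) = n × ∏(1 - 1/p) for each prime p dividing n
φ(138) = 138 × (1 - 1/2) × (1 - 1/3) × (1 - 1/23) = 44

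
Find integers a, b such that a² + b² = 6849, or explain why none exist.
57² + 60² (a=57, b=60)

Factorization: 6849 = 3^2 × 761
By Fermat: n is sum of two squares iff every prime p ≡ 3 (mod 4) appears to even power.
All primes ≡ 3 (mod 4) appear to even power.
Search a = 0, 1, 2, … for 6849 - a² a perfect square: first hit at a = 57: 6849 - 3249 = 3600 = 60².
6849 = 57² + 60² = 3249 + 3600 ✓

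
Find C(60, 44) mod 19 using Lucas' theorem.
0

Using Lucas' theorem:
Write n=60 and k=44 in base 19:
n in base 19: [3, 3]
k in base 19: [2, 6]
C(60,44) mod 19 = ∏ C(n_i, k_i) mod 19
Digit binomials (mod 19): C(3,2) = 3; C(3,6) = 0 (k_i > n_i)
Product: 3 × 0 = 0 ≡ 0 (mod 19)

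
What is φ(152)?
72

152 = 2^3 × 19
φ(n) = n × ∏(1 - 1/p) for each prime p dividing n
φ(152) = 152 × (1 - 1/2) × (1 - 1/19) = 72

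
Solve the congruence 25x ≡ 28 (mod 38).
x ≡ 30 (mod 38)

gcd(25, 38) = 1, which divides 28, so solutions exist.
Find 25^(-1) mod 38 by the extended Euclidean algorithm:
38 = 1 × 25 + 13  ⟹  13 = (1)·38 + (-1)·25
25 = 1 × 13 + 12  ⟹  12 = (-1)·38 + (2)·25
13 = 1 × 12 + 1  ⟹  1 = (2)·38 + (-3)·25
So (-3)·25 ≡ 1 (mod 38), i.e. 25^(-1) ≡ -3 ≡ 35 (mod 38).
x ≡ 35 × 28 = 980 ≡ 30 (mod 38).
Check: 25 × 30 = 750 ≡ 28 (mod 38).
Unique solution: x ≡ 30 (mod 38)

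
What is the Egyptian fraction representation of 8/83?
1/11 + 1/183 + 1/83540 + 1/13957779660

Greedy algorithm:
8/83: ceiling(83/8) = 11, use 1/11
5/913: ceiling(913/5) = 183, use 1/183
2/167079: ceiling(167079/2) = 83540, use 1/83540
1/13957779660: ceiling(13957779660/1) = 13957779660, use 1/13957779660
Result: 8/83 = 1/11 + 1/183 + 1/83540 + 1/13957779660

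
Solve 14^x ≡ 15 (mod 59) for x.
6

Baby-step giant-step with step n = ⌈√59⌉ = 8.
Baby steps 14^j mod 59 (j:value) for j=0..7: 0:1, 1:14, 2:19, 3:30, 4:7, 5:39, 6:15, 7:33.
h = 15 is already in the table at j=6, so x = 6.
Check: 14^6 ≡ 15 (mod 59).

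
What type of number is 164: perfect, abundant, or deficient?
deficient

Proper divisors of 164: sum = 1 + 2 + 4 + 41 + 82 = 130
Since 130 < 164, 164 is deficient.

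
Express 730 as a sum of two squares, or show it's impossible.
1² + 27² (a=1, b=27)

Factorization: 730 = 2 × 5 × 73
By Fermat: n is sum of two squares iff every prime p ≡ 3 (mod 4) appears to even power.
All primes ≡ 3 (mod 4) appear to even power.
Search a = 0, 1, 2, … for 730 - a² a perfect square: first hit at a = 1: 730 - 1 = 729 = 27².
730 = 1² + 27² = 1 + 729 ✓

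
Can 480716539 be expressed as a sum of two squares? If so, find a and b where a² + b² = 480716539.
Not possible

Factorization: 480716539 = 61 × 199^3
By Fermat: n is sum of two squares iff every prime p ≡ 3 (mod 4) appears to even power.
Prime(s) ≡ 3 (mod 4) with odd exponent: [(199, 3)]
Therefore 480716539 cannot be expressed as a² + b².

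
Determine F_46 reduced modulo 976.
111

Matrix identity: Q^n = [[F_(n+1), F_n], [F_n, F_(n-1)]] with Q = [[1,1],[1,0]].
n = 46 = 101110₂. Square-and-multiply, entries mod 976:
Q^1 = [[1,1],[1,0]]
Q^2 = (Q^1)² = [[2,1],[1,1]]
Q^5 = (Q^2)²·Q = [[8,5],[5,3]]
Q^11 = (Q^5)²·Q = [[144,89],[89,55]]
Q^23 = (Q^11)²·Q = [[496,353],[353,143]]
Q^46 = (Q^23)² = [[721,111],[111,610]]
F_46 mod 976 = Q^46[0][1] = 111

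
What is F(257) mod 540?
157

Matrix identity: Q^n = [[F_(n+1), F_n], [F_n, F_(n-1)]] with Q = [[1,1],[1,0]].
n = 257 = 100000001₂. Square-and-multiply, entries mod 540:
Q^1 = [[1,1],[1,0]]
Q^2 = (Q^1)² = [[2,1],[1,1]]
Q^4 = (Q^2)² = [[5,3],[3,2]]
Q^8 = (Q^4)² = [[34,21],[21,13]]
Q^16 = (Q^8)² = [[517,447],[447,70]]
Q^32 = (Q^16)² = [[538,489],[489,49]]
Q^64 = (Q^32)² = [[445,303],[303,142]]
Q^128 = (Q^64)² = [[394,201],[201,193]]
Q^257 = (Q^128)²·Q = [[424,157],[157,267]]
F_257 mod 540 = Q^257[0][1] = 157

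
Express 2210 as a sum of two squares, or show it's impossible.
1² + 47² (a=1, b=47)

Factorization: 2210 = 2 × 5 × 13 × 17
By Fermat: n is sum of two squares iff every prime p ≡ 3 (mod 4) appears to even power.
All primes ≡ 3 (mod 4) appear to even power.
Search a = 0, 1, 2, … for 2210 - a² a perfect square: first hit at a = 1: 2210 - 1 = 2209 = 47².
2210 = 1² + 47² = 1 + 2209 ✓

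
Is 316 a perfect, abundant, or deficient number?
deficient

Proper divisors of 316: sum = 1 + 2 + 4 + 79 + 158 = 244
Since 244 < 316, 316 is deficient.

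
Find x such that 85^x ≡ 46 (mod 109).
90

Baby-step giant-step with step n = ⌈√109⌉ = 11.
Baby steps 85^j mod 109 (j:value) for j=0..10: 0:1, 1:85, 2:31, 3:19, 4:89, 5:44, 6:34, 7:56, 8:73, 9:101, 10:83.
Giant-step multiplier: 85^(-11) ≡ 85^(108-11) = 85^97 ≡ 69 (mod 109).
Giant steps γ_i = 46·69^i mod 109: γ_0=46, γ_1=13, γ_2=25, γ_3=90, γ_4=106, γ_5=11, γ_6=105, γ_7=51, γ_8=31 (in table at j=2).
x = i·n + j = 8·11 + 2 = 90.
Check: 85^90 ≡ 46 (mod 109).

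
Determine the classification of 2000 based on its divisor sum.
abundant

Proper divisors of 2000: sum = 1 + 2 + 4 + 5 + 8 + 10 + 16 + 20 + ... + 250 + 400 + 500 + 1000 (19 divisors) = 2836
Since 2836 > 2000, 2000 is abundant.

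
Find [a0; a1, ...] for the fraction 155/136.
[1; 7, 6, 3]

Euclidean algorithm steps:
155 = 1 × 136 + 19
136 = 7 × 19 + 3
19 = 6 × 3 + 1
3 = 3 × 1 + 0
Continued fraction: [1; 7, 6, 3]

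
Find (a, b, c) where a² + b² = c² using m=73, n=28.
(4545, 4088, 6113)

Euclid's formula: a = m² - n², b = 2mn, c = m² + n²
m = 73, n = 28
a = 73² - 28² = 5329 - 784 = 4545
b = 2 × 73 × 28 = 4088
c = 73² + 28² = 5329 + 784 = 6113
Verification: 4545² + 4088² = 20657025 + 16711744 = 37368769 = 6113² ✓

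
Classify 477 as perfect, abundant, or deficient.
deficient

Proper divisors of 477: sum = 1 + 3 + 9 + 53 + 159 = 225
Since 225 < 477, 477 is deficient.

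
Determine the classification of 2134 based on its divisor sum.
deficient

Proper divisors of 2134: sum = 1 + 2 + 11 + 22 + 97 + 194 + 1067 = 1394
Since 1394 < 2134, 2134 is deficient.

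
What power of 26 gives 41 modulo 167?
3

Baby-step giant-step with step n = ⌈√167⌉ = 13.
Baby steps 26^j mod 167 (j:value) for j=0..12: 0:1, 1:26, 2:8, 3:41, 4:64, 5:161, 6:11, 7:119, 8:88, 9:117, 10:36, 11:101, 12:121.
h = 41 is already in the table at j=3, so x = 3.
Check: 26^3 ≡ 41 (mod 167).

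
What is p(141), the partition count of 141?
16670689208

p(n) counts ways to write n as a sum of positive integers (order ignored).
Euler's pentagonal recurrence: p(k) = p(k-1) + p(k-2) - p(k-5) - p(k-7) + p(k-12) + p(k-15) - ... (offsets j(3j∓1)/2, signs ++--, p(0)=1, p(<0)=0).
DP table for k = 0..140: p(0)=1, p(1)=1, p(2)=2, p(3)=3, p(4)=5, p(5)=7, p(6)=11, p(7)=15, p(8)=22, p(9)=30, p(10)=42, p(11)=56, p(12)=77, p(13)=101, p(14)=135, p(15)=176, p(16)=231, p(17)=297, p(18)=385, p(19)=490, p(20)=627, p(21)=792, p(22)=1002, p(23)=1255, p(24)=1575, p(25)=1958, p(26)=2436, p(27)=3010, p(28)=3718, p(29)=4565, p(30)=5604, p(31)=6842, p(32)=8349, p(33)=10143, p(34)=12310, p(35)=14883, p(36)=17977, p(37)=21637, p(38)=26015, p(39)=31185, p(40)=37338, p(41)=44583, p(42)=53174, p(43)=63261, p(44)=75175, p(45)=89134, p(46)=105558, p(47)=124754, p(48)=147273, p(49)=173525, p(50)=204226, p(51)=239943, p(52)=281589, p(53)=329931, p(54)=386155, p(55)=451276, p(56)=526823, p(57)=614154, p(58)=715220, p(59)=831820, p(60)=966467, p(61)=1121505, p(62)=1300156, p(63)=1505499, p(64)=1741630, p(65)=2012558, p(66)=2323520, p(67)=2679689, p(68)=3087735, p(69)=3554345, p(70)=4087968, p(71)=4697205, p(72)=5392783, p(73)=6185689, p(74)=7089500, p(75)=8118264, p(76)=9289091, p(77)=10619863, p(78)=12132164, p(79)=13848650, p(80)=15796476, p(81)=18004327, p(82)=20506255, p(83)=23338469, p(84)=26543660, p(85)=30167357, p(86)=34262962, p(87)=38887673, p(88)=44108109, p(89)=49995925, p(90)=56634173, p(91)=64112359, p(92)=72533807, p(93)=82010177, p(94)=92669720, p(95)=104651419, p(96)=118114304, p(97)=133230930, p(98)=150198136, p(99)=169229875, p(100)=190569292, p(101)=214481126, p(102)=241265379, p(103)=271248950, p(104)=304801365, p(105)=342325709, p(106)=384276336, p(107)=431149389, p(108)=483502844, p(109)=541946240, p(110)=607163746, p(111)=679903203, p(112)=761002156, p(113)=851376628, p(114)=952050665, p(115)=1064144451, p(116)=1188908248, p(117)=1327710076, p(118)=1482074143, p(119)=1653668665, p(120)=1844349560, p(121)=2056148051, p(122)=2291320912, p(123)=2552338241, p(124)=2841940500, p(125)=3163127352, p(126)=3519222692, p(127)=3913864295, p(128)=4351078600, p(129)=4835271870, p(130)=5371315400, p(131)=5964539504, p(132)=6620830889, p(133)=7346629512, p(134)=8149040695, p(135)=9035836076, p(136)=10015581680, p(137)=11097645016, p(138)=12292341831, p(139)=13610949895, p(140)=15065878135.
Final step: p(141) = p(140) + p(139) - p(136) - p(134) + p(129) + p(126) - p(119) - p(115) + p(106) + p(101) - p(90) - p(84) + p(71) + p(64) - p(49) - p(41) + p(24) + p(15)
= 15065878135 + 13610949895 - 10015581680 - 8149040695 + 4835271870 + 3519222692 - 1653668665 - 1064144451 + 384276336 + 214481126 - 56634173 - 26543660 + 4697205 + 1741630 - 173525 - 44583 + 1575 + 176
= 16670689208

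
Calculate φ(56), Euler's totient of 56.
24

56 = 2^3 × 7
φ(n) = n × ∏(1 - 1/p) for each prime p dividing n
φ(56) = 56 × (1 - 1/2) × (1 - 1/7) = 24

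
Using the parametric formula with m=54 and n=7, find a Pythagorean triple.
(2867, 756, 2965)

Euclid's formula: a = m² - n², b = 2mn, c = m² + n²
m = 54, n = 7
a = 54² - 7² = 2916 - 49 = 2867
b = 2 × 54 × 7 = 756
c = 54² + 7² = 2916 + 49 = 2965
Verification: 2867² + 756² = 8219689 + 571536 = 8791225 = 2965² ✓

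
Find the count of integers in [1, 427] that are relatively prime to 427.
360

427 = 7 × 61
φ(n) = n × ∏(1 - 1/p) for each prime p dividing n
φ(427) = 427 × (1 - 1/7) × (1 - 1/61) = 360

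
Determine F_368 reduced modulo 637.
406

Matrix identity: Q^n = [[F_(n+1), F_n], [F_n, F_(n-1)]] with Q = [[1,1],[1,0]].
n = 368 = 101110000₂. Square-and-multiply, entries mod 637:
Q^1 = [[1,1],[1,0]]
Q^2 = (Q^1)² = [[2,1],[1,1]]
Q^5 = (Q^2)²·Q = [[8,5],[5,3]]
Q^11 = (Q^5)²·Q = [[144,89],[89,55]]
Q^23 = (Q^11)²·Q = [[504,629],[629,512]]
Q^46 = (Q^23)² = [[554,153],[153,401]]
Q^92 = (Q^46)² = [[359,242],[242,117]]
Q^184 = (Q^92)² = [[167,532],[532,272]]
Q^368 = (Q^184)² = [[57,406],[406,288]]
F_368 mod 637 = Q^368[0][1] = 406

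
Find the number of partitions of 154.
60356673280

p(n) counts ways to write n as a sum of positive integers (order ignored).
Euler's pentagonal recurrence: p(k) = p(k-1) + p(k-2) - p(k-5) - p(k-7) + p(k-12) + p(k-15) - ... (offsets j(3j∓1)/2, signs ++--, p(0)=1, p(<0)=0).
DP table for k = 0..153: p(0)=1, p(1)=1, p(2)=2, p(3)=3, p(4)=5, p(5)=7, p(6)=11, p(7)=15, p(8)=22, p(9)=30, p(10)=42, p(11)=56, p(12)=77, p(13)=101, p(14)=135, p(15)=176, p(16)=231, p(17)=297, p(18)=385, p(19)=490, p(20)=627, p(21)=792, p(22)=1002, p(23)=1255, p(24)=1575, p(25)=1958, p(26)=2436, p(27)=3010, p(28)=3718, p(29)=4565, p(30)=5604, p(31)=6842, p(32)=8349, p(33)=10143, p(34)=12310, p(35)=14883, p(36)=17977, p(37)=21637, p(38)=26015, p(39)=31185, p(40)=37338, p(41)=44583, p(42)=53174, p(43)=63261, p(44)=75175, p(45)=89134, p(46)=105558, p(47)=124754, p(48)=147273, p(49)=173525, p(50)=204226, p(51)=239943, p(52)=281589, p(53)=329931, p(54)=386155, p(55)=451276, p(56)=526823, p(57)=614154, p(58)=715220, p(59)=831820, p(60)=966467, p(61)=1121505, p(62)=1300156, p(63)=1505499, p(64)=1741630, p(65)=2012558, p(66)=2323520, p(67)=2679689, p(68)=3087735, p(69)=3554345, p(70)=4087968, p(71)=4697205, p(72)=5392783, p(73)=6185689, p(74)=7089500, p(75)=8118264, p(76)=9289091, p(77)=10619863, p(78)=12132164, p(79)=13848650, p(80)=15796476, p(81)=18004327, p(82)=20506255, p(83)=23338469, p(84)=26543660, p(85)=30167357, p(86)=34262962, p(87)=38887673, p(88)=44108109, p(89)=49995925, p(90)=56634173, p(91)=64112359, p(92)=72533807, p(93)=82010177, p(94)=92669720, p(95)=104651419, p(96)=118114304, p(97)=133230930, p(98)=150198136, p(99)=169229875, p(100)=190569292, p(101)=214481126, p(102)=241265379, p(103)=271248950, p(104)=304801365, p(105)=342325709, p(106)=384276336, p(107)=431149389, p(108)=483502844, p(109)=541946240, p(110)=607163746, p(111)=679903203, p(112)=761002156, p(113)=851376628, p(114)=952050665, p(115)=1064144451, p(116)=1188908248, p(117)=1327710076, p(118)=1482074143, p(119)=1653668665, p(120)=1844349560, p(121)=2056148051, p(122)=2291320912, p(123)=2552338241, p(124)=2841940500, p(125)=3163127352, p(126)=3519222692, p(127)=3913864295, p(128)=4351078600, p(129)=4835271870, p(130)=5371315400, p(131)=5964539504, p(132)=6620830889, p(133)=7346629512, p(134)=8149040695, p(135)=9035836076, p(136)=10015581680, p(137)=11097645016, p(138)=12292341831, p(139)=13610949895, p(140)=15065878135, p(141)=16670689208, p(142)=18440293320, p(143)=20390982757, p(144)=22540654445, p(145)=24908858009, p(146)=27517052599, p(147)=30388671978, p(148)=33549419497, p(149)=37027355200, p(150)=40853235313, p(151)=45060624582, p(152)=49686288421, p(153)=54770336324.
Final step: p(154) = p(153) + p(152) - p(149) - p(147) + p(142) + p(139) - p(132) - p(128) + p(119) + p(114) - p(103) - p(97) + p(84) + p(77) - p(62) - p(54) + p(37) + p(28) - p(9)
= 54770336324 + 49686288421 - 37027355200 - 30388671978 + 18440293320 + 13610949895 - 6620830889 - 4351078600 + 1653668665 + 952050665 - 271248950 - 133230930 + 26543660 + 10619863 - 1300156 - 386155 + 21637 + 3718 - 30
= 60356673280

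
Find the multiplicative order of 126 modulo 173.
86

173 is prime, so ord(126) divides φ(173) = 172.
Divisors of 172: 1, 2, 4, 43, 86, 172.
Repeated squaring: 126^1 ≡ 126, 126^2 ≡ 133, 126^4 ≡ 43, 126^8 ≡ 119, 126^16 ≡ 148, 126^32 ≡ 106, 126^64 ≡ 164, 126^128 ≡ 81 (mod 173).
Test 126^d mod 173 for each divisor d in increasing order:
126^1 ≡ 126
126^2 ≡ 133
126^4 ≡ 43
126^43 = 126^32·126^8·126^2·126^1 ≡ 172
126^86 = 126^64·126^16·126^4·126^2 ≡ 1  ← first divisor giving 1
The order is 86.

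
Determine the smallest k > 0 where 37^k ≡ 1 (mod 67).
3

67 is prime, so ord(37) divides φ(67) = 66.
Divisors of 66: 1, 2, 3, 6, 11, 22, 33, 66.
Repeated squaring: 37^1 ≡ 37, 37^2 ≡ 29, 37^4 ≡ 37, 37^8 ≡ 29, 37^16 ≡ 37, 37^32 ≡ 29, 37^64 ≡ 37 (mod 67).
Test 37^d mod 67 for each divisor d in increasing order:
37^1 ≡ 37
37^2 ≡ 29
37^3 = 37^2·37^1 ≡ 1  ← first divisor giving 1
The order is 3.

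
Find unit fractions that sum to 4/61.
1/16 + 1/326 + 1/159088

Greedy algorithm:
4/61: ceiling(61/4) = 16, use 1/16
3/976: ceiling(976/3) = 326, use 1/326
1/159088: ceiling(159088/1) = 159088, use 1/159088
Result: 4/61 = 1/16 + 1/326 + 1/159088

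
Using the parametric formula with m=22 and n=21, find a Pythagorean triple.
(43, 924, 925)

Euclid's formula: a = m² - n², b = 2mn, c = m² + n²
m = 22, n = 21
a = 22² - 21² = 484 - 441 = 43
b = 2 × 22 × 21 = 924
c = 22² + 21² = 484 + 441 = 925
Verification: 43² + 924² = 1849 + 853776 = 855625 = 925² ✓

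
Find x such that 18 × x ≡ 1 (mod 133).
37

gcd(18, 133) = 1, so the inverse exists.
Extended Euclidean algorithm on (133, 18):
133 = 7 × 18 + 7  ⟹  7 = (1)·133 + (-7)·18
18 = 2 × 7 + 4  ⟹  4 = (-2)·133 + (15)·18
7 = 1 × 4 + 3  ⟹  3 = (3)·133 + (-22)·18
4 = 1 × 3 + 1  ⟹  1 = (-5)·133 + (37)·18
So (37)·18 ≡ 1 (mod 133), i.e. 18^(-1) ≡ 37 (mod 133).
Check: 18 × 37 = 666 ≡ 1 (mod 133)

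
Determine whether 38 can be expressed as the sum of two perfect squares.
Not possible

Factorization: 38 = 2 × 19
By Fermat: n is sum of two squares iff every prime p ≡ 3 (mod 4) appears to even power.
Prime(s) ≡ 3 (mod 4) with odd exponent: [(19, 1)]
Therefore 38 cannot be expressed as a² + b².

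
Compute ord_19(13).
18

19 is prime, so ord(13) divides φ(19) = 18.
Divisors of 18: 1, 2, 3, 6, 9, 18.
Repeated squaring: 13^1 ≡ 13, 13^2 ≡ 17, 13^4 ≡ 4, 13^8 ≡ 16, 13^16 ≡ 9 (mod 19).
Test 13^d mod 19 for each divisor d in increasing order:
13^1 ≡ 13
13^2 ≡ 17
13^3 = 13^2·13^1 ≡ 12
13^6 = 13^4·13^2 ≡ 11
13^9 = 13^8·13^1 ≡ 18
13^18 = 13^16·13^2 ≡ 1  ← first divisor giving 1
The order is 18.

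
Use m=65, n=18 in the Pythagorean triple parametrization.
(3901, 2340, 4549)

Euclid's formula: a = m² - n², b = 2mn, c = m² + n²
m = 65, n = 18
a = 65² - 18² = 4225 - 324 = 3901
b = 2 × 65 × 18 = 2340
c = 65² + 18² = 4225 + 324 = 4549
Verification: 3901² + 2340² = 15217801 + 5475600 = 20693401 = 4549² ✓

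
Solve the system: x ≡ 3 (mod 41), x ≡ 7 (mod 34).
823

Using Chinese Remainder Theorem:
M = 41 × 34 = 1394
M1 = 34, M2 = 41
y1 = 34^(-1) mod 41 = 35
y2 = 41^(-1) mod 34 = 5
x = (3×34×35 + 7×41×5) mod 1394 = 823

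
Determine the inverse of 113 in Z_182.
29

gcd(113, 182) = 1, so the inverse exists.
Extended Euclidean algorithm on (182, 113):
182 = 1 × 113 + 69  ⟹  69 = (1)·182 + (-1)·113
113 = 1 × 69 + 44  ⟹  44 = (-1)·182 + (2)·113
69 = 1 × 44 + 25  ⟹  25 = (2)·182 + (-3)·113
44 = 1 × 25 + 19  ⟹  19 = (-3)·182 + (5)·113
25 = 1 × 19 + 6  ⟹  6 = (5)·182 + (-8)·113
19 = 3 × 6 + 1  ⟹  1 = (-18)·182 + (29)·113
So (29)·113 ≡ 1 (mod 182), i.e. 113^(-1) ≡ 29 (mod 182).
Check: 113 × 29 = 3277 ≡ 1 (mod 182)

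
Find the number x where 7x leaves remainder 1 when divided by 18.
13

gcd(7, 18) = 1, so the inverse exists.
Extended Euclidean algorithm on (18, 7):
18 = 2 × 7 + 4  ⟹  4 = (1)·18 + (-2)·7
7 = 1 × 4 + 3  ⟹  3 = (-1)·18 + (3)·7
4 = 1 × 3 + 1  ⟹  1 = (2)·18 + (-5)·7
So (-5)·7 ≡ 1 (mod 18), i.e. 7^(-1) ≡ -5 ≡ 13 (mod 18).
Check: 7 × 13 = 91 ≡ 1 (mod 18)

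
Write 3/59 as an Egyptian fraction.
1/20 + 1/1180

Greedy algorithm:
3/59: ceiling(59/3) = 20, use 1/20
1/1180: ceiling(1180/1) = 1180, use 1/1180
Result: 3/59 = 1/20 + 1/1180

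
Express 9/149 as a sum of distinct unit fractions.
1/17 + 1/634 + 1/535308 + 1/429831446988

Greedy algorithm:
9/149: ceiling(149/9) = 17, use 1/17
4/2533: ceiling(2533/4) = 634, use 1/634
3/1605922: ceiling(1605922/3) = 535308, use 1/535308
1/429831446988: ceiling(429831446988/1) = 429831446988, use 1/429831446988
Result: 9/149 = 1/17 + 1/634 + 1/535308 + 1/429831446988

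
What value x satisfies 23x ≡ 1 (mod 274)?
143

gcd(23, 274) = 1, so the inverse exists.
Extended Euclidean algorithm on (274, 23):
274 = 11 × 23 + 21  ⟹  21 = (1)·274 + (-11)·23
23 = 1 × 21 + 2  ⟹  2 = (-1)·274 + (12)·23
21 = 10 × 2 + 1  ⟹  1 = (11)·274 + (-131)·23
So (-131)·23 ≡ 1 (mod 274), i.e. 23^(-1) ≡ -131 ≡ 143 (mod 274).
Check: 23 × 143 = 3289 ≡ 1 (mod 274)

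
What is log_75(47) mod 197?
194

Baby-step giant-step with step n = ⌈√197⌉ = 15.
Baby steps 75^j mod 197 (j:value) for j=0..14: 0:1, 1:75, 2:109, 3:98, 4:61, 5:44, 6:148, 7:68, 8:175, 9:123, 10:163, 11:11, 12:37, 13:17, 14:93.
Giant-step multiplier: 75^(-15) ≡ 75^(196-15) = 75^181 ≡ 165 (mod 197).
Giant steps γ_i = 47·165^i mod 197: γ_0=47, γ_1=72, γ_2=60, γ_3=50, γ_4=173, γ_5=177, γ_6=49, γ_7=8, γ_8=138, γ_9=115, γ_10=63, γ_11=151, γ_12=93 (in table at j=14).
x = i·n + j = 12·15 + 14 = 194.
Check: 75^194 ≡ 47 (mod 197).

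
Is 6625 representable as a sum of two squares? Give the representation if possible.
8² + 81² (a=8, b=81)

Factorization: 6625 = 5^3 × 53
By Fermat: n is sum of two squares iff every prime p ≡ 3 (mod 4) appears to even power.
All primes ≡ 3 (mod 4) appear to even power.
Search a = 0, 1, 2, … for 6625 - a² a perfect square: first hit at a = 8: 6625 - 64 = 6561 = 81².
6625 = 8² + 81² = 64 + 6561 ✓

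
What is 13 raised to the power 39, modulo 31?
29

Repeated squaring. Binary of 39 = 100111.
13^1 ≡ 13 (mod 31); 13^2 ≡ 14 (mod 31); 13^4 ≡ 10 (mod 31); 13^8 ≡ 7 (mod 31); 13^16 ≡ 18 (mod 31); 13^32 ≡ 14 (mod 31)
13^39 = 13^1 × 13^2 × 13^4 × 13^32 ≡ 29 (mod 31)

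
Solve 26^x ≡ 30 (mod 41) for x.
39

Baby-step giant-step with step n = ⌈√41⌉ = 7.
Baby steps 26^j mod 41 (j:value) for j=0..6: 0:1, 1:26, 2:20, 3:28, 4:31, 5:27, 6:5.
Giant-step multiplier: 26^(-7) ≡ 26^(40-7) = 26^33 ≡ 6 (mod 41).
Giant steps γ_i = 30·6^i mod 41: γ_0=30, γ_1=16, γ_2=14, γ_3=2, γ_4=12, γ_5=31 (in table at j=4).
x = i·n + j = 5·7 + 4 = 39.
Check: 26^39 ≡ 30 (mod 41).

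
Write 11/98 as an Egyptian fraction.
1/9 + 1/882

Greedy algorithm:
11/98: ceiling(98/11) = 9, use 1/9
1/882: ceiling(882/1) = 882, use 1/882
Result: 11/98 = 1/9 + 1/882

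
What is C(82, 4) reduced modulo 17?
15

Using Lucas' theorem:
Write n=82 and k=4 in base 17:
n in base 17: [4, 14]
k in base 17: [0, 4]
C(82,4) mod 17 = ∏ C(n_i, k_i) mod 17
Digit binomials (mod 17): C(4,0) = 1; C(14,4) = 1001 ≡ 15
Product: 1 × 15 = 15 ≡ 15 (mod 17)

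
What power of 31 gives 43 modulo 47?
35

Baby-step giant-step with step n = ⌈√47⌉ = 7.
Baby steps 31^j mod 47 (j:value) for j=0..6: 0:1, 1:31, 2:21, 3:40, 4:18, 5:41, 6:2.
Giant-step multiplier: 31^(-7) ≡ 31^(46-7) = 31^39 ≡ 22 (mod 47).
Giant steps γ_i = 43·22^i mod 47: γ_0=43, γ_1=6, γ_2=38, γ_3=37, γ_4=15, γ_5=1 (in table at j=0).
x = i·n + j = 5·7 + 0 = 35.
Check: 31^35 ≡ 43 (mod 47).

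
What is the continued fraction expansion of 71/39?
[1; 1, 4, 1, 1, 3]

Euclidean algorithm steps:
71 = 1 × 39 + 32
39 = 1 × 32 + 7
32 = 4 × 7 + 4
7 = 1 × 4 + 3
4 = 1 × 3 + 1
3 = 3 × 1 + 0
Continued fraction: [1; 1, 4, 1, 1, 3]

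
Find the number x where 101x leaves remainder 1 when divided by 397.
114

gcd(101, 397) = 1, so the inverse exists.
Extended Euclidean algorithm on (397, 101):
397 = 3 × 101 + 94  ⟹  94 = (1)·397 + (-3)·101
101 = 1 × 94 + 7  ⟹  7 = (-1)·397 + (4)·101
94 = 13 × 7 + 3  ⟹  3 = (14)·397 + (-55)·101
7 = 2 × 3 + 1  ⟹  1 = (-29)·397 + (114)·101
So (114)·101 ≡ 1 (mod 397), i.e. 101^(-1) ≡ 114 (mod 397).
Check: 101 × 114 = 11514 ≡ 1 (mod 397)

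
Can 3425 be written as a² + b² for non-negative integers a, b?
17² + 56² (a=17, b=56)

Factorization: 3425 = 5^2 × 137
By Fermat: n is sum of two squares iff every prime p ≡ 3 (mod 4) appears to even power.
All primes ≡ 3 (mod 4) appear to even power.
Search a = 0, 1, 2, … for 3425 - a² a perfect square: first hit at a = 17: 3425 - 289 = 3136 = 56².
3425 = 17² + 56² = 289 + 3136 ✓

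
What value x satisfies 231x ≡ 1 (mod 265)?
226

gcd(231, 265) = 1, so the inverse exists.
Extended Euclidean algorithm on (265, 231):
265 = 1 × 231 + 34  ⟹  34 = (1)·265 + (-1)·231
231 = 6 × 34 + 27  ⟹  27 = (-6)·265 + (7)·231
34 = 1 × 27 + 7  ⟹  7 = (7)·265 + (-8)·231
27 = 3 × 7 + 6  ⟹  6 = (-27)·265 + (31)·231
7 = 1 × 6 + 1  ⟹  1 = (34)·265 + (-39)·231
So (-39)·231 ≡ 1 (mod 265), i.e. 231^(-1) ≡ -39 ≡ 226 (mod 265).
Check: 231 × 226 = 52206 ≡ 1 (mod 265)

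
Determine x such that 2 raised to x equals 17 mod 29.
21

Baby-step giant-step with step n = ⌈√29⌉ = 6.
Baby steps 2^j mod 29 (j:value) for j=0..5: 0:1, 1:2, 2:4, 3:8, 4:16, 5:3.
Giant-step multiplier: 2^(-6) ≡ 2^(28-6) = 2^22 ≡ 5 (mod 29).
Giant steps γ_i = 17·5^i mod 29: γ_0=17, γ_1=27, γ_2=19, γ_3=8 (in table at j=3).
x = i·n + j = 3·6 + 3 = 21.
Check: 2^21 ≡ 17 (mod 29).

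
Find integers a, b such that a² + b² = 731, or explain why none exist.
Not possible

Factorization: 731 = 17 × 43
By Fermat: n is sum of two squares iff every prime p ≡ 3 (mod 4) appears to even power.
Prime(s) ≡ 3 (mod 4) with odd exponent: [(43, 1)]
Therefore 731 cannot be expressed as a² + b².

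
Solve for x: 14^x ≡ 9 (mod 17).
2

Baby-step giant-step with step n = ⌈√17⌉ = 5.
Baby steps 14^j mod 17 (j:value) for j=0..4: 0:1, 1:14, 2:9, 3:7, 4:13.
h = 9 is already in the table at j=2, so x = 2.
Check: 14^2 ≡ 9 (mod 17).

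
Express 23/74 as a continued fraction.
[0; 3, 4, 1, 1, 2]

Euclidean algorithm steps:
23 = 0 × 74 + 23
74 = 3 × 23 + 5
23 = 4 × 5 + 3
5 = 1 × 3 + 2
3 = 1 × 2 + 1
2 = 2 × 1 + 0
Continued fraction: [0; 3, 4, 1, 1, 2]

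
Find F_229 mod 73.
60

Matrix identity: Q^n = [[F_(n+1), F_n], [F_n, F_(n-1)]] with Q = [[1,1],[1,0]].
n = 229 = 11100101₂. Square-and-multiply, entries mod 73:
Q^1 = [[1,1],[1,0]]
Q^3 = (Q^1)²·Q = [[3,2],[2,1]]
Q^7 = (Q^3)²·Q = [[21,13],[13,8]]
Q^14 = (Q^7)² = [[26,12],[12,14]]
Q^28 = (Q^14)² = [[17,42],[42,48]]
Q^57 = (Q^28)²·Q = [[38,9],[9,29]]
Q^114 = (Q^57)² = [[65,19],[19,46]]
Q^229 = (Q^114)²·Q = [[52,60],[60,65]]
F_229 mod 73 = Q^229[0][1] = 60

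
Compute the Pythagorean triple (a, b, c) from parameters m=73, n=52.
(2625, 7592, 8033)

Euclid's formula: a = m² - n², b = 2mn, c = m² + n²
m = 73, n = 52
a = 73² - 52² = 5329 - 2704 = 2625
b = 2 × 73 × 52 = 7592
c = 73² + 52² = 5329 + 2704 = 8033
Verification: 2625² + 7592² = 6890625 + 57638464 = 64529089 = 8033² ✓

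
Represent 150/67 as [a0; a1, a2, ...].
[2; 4, 5, 3]

Euclidean algorithm steps:
150 = 2 × 67 + 16
67 = 4 × 16 + 3
16 = 5 × 3 + 1
3 = 3 × 1 + 0
Continued fraction: [2; 4, 5, 3]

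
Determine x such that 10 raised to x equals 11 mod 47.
27

Baby-step giant-step with step n = ⌈√47⌉ = 7.
Baby steps 10^j mod 47 (j:value) for j=0..6: 0:1, 1:10, 2:6, 3:13, 4:36, 5:31, 6:28.
Giant-step multiplier: 10^(-7) ≡ 10^(46-7) = 10^39 ≡ 23 (mod 47).
Giant steps γ_i = 11·23^i mod 47: γ_0=11, γ_1=18, γ_2=38, γ_3=28 (in table at j=6).
x = i·n + j = 3·7 + 6 = 27.
Check: 10^27 ≡ 11 (mod 47).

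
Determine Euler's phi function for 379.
378

379 = 379
φ(n) = n × ∏(1 - 1/p) for each prime p dividing n
φ(379) = 379 × (1 - 1/379) = 378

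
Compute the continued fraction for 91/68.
[1; 2, 1, 22]

Euclidean algorithm steps:
91 = 1 × 68 + 23
68 = 2 × 23 + 22
23 = 1 × 22 + 1
22 = 22 × 1 + 0
Continued fraction: [1; 2, 1, 22]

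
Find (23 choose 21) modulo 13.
6

Using Lucas' theorem:
Write n=23 and k=21 in base 13:
n in base 13: [1, 10]
k in base 13: [1, 8]
C(23,21) mod 13 = ∏ C(n_i, k_i) mod 13
Digit binomials (mod 13): C(1,1) = 1; C(10,8) = 45 ≡ 6
Product: 1 × 6 = 6 ≡ 6 (mod 13)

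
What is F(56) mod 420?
357

Matrix identity: Q^n = [[F_(n+1), F_n], [F_n, F_(n-1)]] with Q = [[1,1],[1,0]].
n = 56 = 111000₂. Square-and-multiply, entries mod 420:
Q^1 = [[1,1],[1,0]]
Q^3 = (Q^1)²·Q = [[3,2],[2,1]]
Q^7 = (Q^3)²·Q = [[21,13],[13,8]]
Q^14 = (Q^7)² = [[190,377],[377,233]]
Q^28 = (Q^14)² = [[149,291],[291,278]]
Q^56 = (Q^28)² = [[202,357],[357,265]]
F_56 mod 420 = Q^56[0][1] = 357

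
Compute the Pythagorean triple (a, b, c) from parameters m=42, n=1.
(1763, 84, 1765)

Euclid's formula: a = m² - n², b = 2mn, c = m² + n²
m = 42, n = 1
a = 42² - 1² = 1764 - 1 = 1763
b = 2 × 42 × 1 = 84
c = 42² + 1² = 1764 + 1 = 1765
Verification: 1763² + 84² = 3108169 + 7056 = 3115225 = 1765² ✓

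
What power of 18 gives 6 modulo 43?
14

Baby-step giant-step with step n = ⌈√43⌉ = 7.
Baby steps 18^j mod 43 (j:value) for j=0..6: 0:1, 1:18, 2:23, 3:27, 4:13, 5:19, 6:41.
Giant-step multiplier: 18^(-7) ≡ 18^(42-7) = 18^35 ≡ 37 (mod 43).
Giant steps γ_i = 6·37^i mod 43: γ_0=6, γ_1=7, γ_2=1 (in table at j=0).
x = i·n + j = 2·7 + 0 = 14.
Check: 18^14 ≡ 6 (mod 43).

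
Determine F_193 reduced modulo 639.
532

Matrix identity: Q^n = [[F_(n+1), F_n], [F_n, F_(n-1)]] with Q = [[1,1],[1,0]].
n = 193 = 11000001₂. Square-and-multiply, entries mod 639:
Q^1 = [[1,1],[1,0]]
Q^3 = (Q^1)²·Q = [[3,2],[2,1]]
Q^6 = (Q^3)² = [[13,8],[8,5]]
Q^12 = (Q^6)² = [[233,144],[144,89]]
Q^24 = (Q^12)² = [[262,360],[360,541]]
Q^48 = (Q^24)² = [[154,252],[252,541]]
Q^96 = (Q^48)² = [[316,54],[54,262]]
Q^193 = (Q^96)²·Q = [[433,532],[532,540]]
F_193 mod 639 = Q^193[0][1] = 532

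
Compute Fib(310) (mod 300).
155

Matrix identity: Q^n = [[F_(n+1), F_n], [F_n, F_(n-1)]] with Q = [[1,1],[1,0]].
n = 310 = 100110110₂. Square-and-multiply, entries mod 300:
Q^1 = [[1,1],[1,0]]
Q^2 = (Q^1)² = [[2,1],[1,1]]
Q^4 = (Q^2)² = [[5,3],[3,2]]
Q^9 = (Q^4)²·Q = [[55,34],[34,21]]
Q^19 = (Q^9)²·Q = [[165,281],[281,184]]
Q^38 = (Q^19)² = [[286,269],[269,17]]
Q^77 = (Q^38)²·Q = [[164,257],[257,207]]
Q^155 = (Q^77)²·Q = [[192,245],[245,247]]
Q^310 = (Q^155)² = [[289,155],[155,134]]
F_310 mod 300 = Q^310[0][1] = 155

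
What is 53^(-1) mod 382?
173

gcd(53, 382) = 1, so the inverse exists.
Extended Euclidean algorithm on (382, 53):
382 = 7 × 53 + 11  ⟹  11 = (1)·382 + (-7)·53
53 = 4 × 11 + 9  ⟹  9 = (-4)·382 + (29)·53
11 = 1 × 9 + 2  ⟹  2 = (5)·382 + (-36)·53
9 = 4 × 2 + 1  ⟹  1 = (-24)·382 + (173)·53
So (173)·53 ≡ 1 (mod 382), i.e. 53^(-1) ≡ 173 (mod 382).
Check: 53 × 173 = 9169 ≡ 1 (mod 382)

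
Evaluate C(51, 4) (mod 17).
0

Using Lucas' theorem:
Write n=51 and k=4 in base 17:
n in base 17: [3, 0]
k in base 17: [0, 4]
C(51,4) mod 17 = ∏ C(n_i, k_i) mod 17
Digit binomials (mod 17): C(3,0) = 1; C(0,4) = 0 (k_i > n_i)
Product: 1 × 0 = 0 ≡ 0 (mod 17)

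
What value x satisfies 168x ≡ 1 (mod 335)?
2

gcd(168, 335) = 1, so the inverse exists.
Extended Euclidean algorithm on (335, 168):
335 = 1 × 168 + 167  ⟹  167 = (1)·335 + (-1)·168
168 = 1 × 167 + 1  ⟹  1 = (-1)·335 + (2)·168
So (2)·168 ≡ 1 (mod 335), i.e. 168^(-1) ≡ 2 (mod 335).
Check: 168 × 2 = 336 ≡ 1 (mod 335)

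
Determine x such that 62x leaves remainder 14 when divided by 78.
x ≡ 4 (mod 39)

gcd(62, 78) = 2, which divides 14, so solutions exist.
Divide through by 2: 31x ≡ 7 (mod 39).
Find 31^(-1) mod 39 by the extended Euclidean algorithm:
39 = 1 × 31 + 8  ⟹  8 = (1)·39 + (-1)·31
31 = 3 × 8 + 7  ⟹  7 = (-3)·39 + (4)·31
8 = 1 × 7 + 1  ⟹  1 = (4)·39 + (-5)·31
So (-5)·31 ≡ 1 (mod 39), i.e. 31^(-1) ≡ -5 ≡ 34 (mod 39).
x ≡ 34 × 7 = 238 ≡ 4 (mod 39).
Check: 62 × 4 = 248 ≡ 14 (mod 78).
x ≡ 4 (mod 39), giving 2 solutions mod 78.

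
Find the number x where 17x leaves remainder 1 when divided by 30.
23

gcd(17, 30) = 1, so the inverse exists.
Extended Euclidean algorithm on (30, 17):
30 = 1 × 17 + 13  ⟹  13 = (1)·30 + (-1)·17
17 = 1 × 13 + 4  ⟹  4 = (-1)·30 + (2)·17
13 = 3 × 4 + 1  ⟹  1 = (4)·30 + (-7)·17
So (-7)·17 ≡ 1 (mod 30), i.e. 17^(-1) ≡ -7 ≡ 23 (mod 30).
Check: 17 × 23 = 391 ≡ 1 (mod 30)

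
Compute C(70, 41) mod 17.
0

Using Lucas' theorem:
Write n=70 and k=41 in base 17:
n in base 17: [4, 2]
k in base 17: [2, 7]
C(70,41) mod 17 = ∏ C(n_i, k_i) mod 17
Digit binomials (mod 17): C(4,2) = 6; C(2,7) = 0 (k_i > n_i)
Product: 6 × 0 = 0 ≡ 0 (mod 17)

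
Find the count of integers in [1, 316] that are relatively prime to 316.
156

316 = 2^2 × 79
φ(n) = n × ∏(1 - 1/p) for each prime p dividing n
φ(316) = 316 × (1 - 1/2) × (1 - 1/79) = 156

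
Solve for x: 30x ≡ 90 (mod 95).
x ≡ 3 (mod 19)

gcd(30, 95) = 5, which divides 90, so solutions exist.
Divide through by 5: 6x ≡ 18 (mod 19).
Find 6^(-1) mod 19 by the extended Euclidean algorithm:
19 = 3 × 6 + 1  ⟹  1 = (1)·19 + (-3)·6
So (-3)·6 ≡ 1 (mod 19), i.e. 6^(-1) ≡ -3 ≡ 16 (mod 19).
x ≡ 16 × 18 = 288 ≡ 3 (mod 19).
Check: 30 × 3 = 90 ≡ 90 (mod 95).
x ≡ 3 (mod 19), giving 5 solutions mod 95.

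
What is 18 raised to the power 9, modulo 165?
63

Repeated squaring. Binary of 9 = 1001.
18^1 ≡ 18 (mod 165); 18^2 ≡ 159 (mod 165); 18^4 ≡ 36 (mod 165); 18^8 ≡ 141 (mod 165)
18^9 = 18^1 × 18^8 ≡ 63 (mod 165)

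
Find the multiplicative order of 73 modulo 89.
22

89 is prime, so ord(73) divides φ(89) = 88.
Divisors of 88: 1, 2, 4, 8, 11, 22, 44, 88.
Repeated squaring: 73^1 ≡ 73, 73^2 ≡ 78, 73^4 ≡ 32, 73^8 ≡ 45, 73^16 ≡ 67, 73^32 ≡ 39, 73^64 ≡ 8 (mod 89).
Test 73^d mod 89 for each divisor d in increasing order:
73^1 ≡ 73
73^2 ≡ 78
73^4 ≡ 32
73^8 ≡ 45
73^11 = 73^8·73^2·73^1 ≡ 88
73^22 = 73^16·73^4·73^2 ≡ 1  ← first divisor giving 1
The order is 22.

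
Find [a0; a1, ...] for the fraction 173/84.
[2; 16, 1, 4]

Euclidean algorithm steps:
173 = 2 × 84 + 5
84 = 16 × 5 + 4
5 = 1 × 4 + 1
4 = 4 × 1 + 0
Continued fraction: [2; 16, 1, 4]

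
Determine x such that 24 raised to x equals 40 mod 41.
20

Baby-step giant-step with step n = ⌈√41⌉ = 7.
Baby steps 24^j mod 41 (j:value) for j=0..6: 0:1, 1:24, 2:2, 3:7, 4:4, 5:14, 6:8.
Giant-step multiplier: 24^(-7) ≡ 24^(40-7) = 24^33 ≡ 22 (mod 41).
Giant steps γ_i = 40·22^i mod 41: γ_0=40, γ_1=19, γ_2=8 (in table at j=6).
x = i·n + j = 2·7 + 6 = 20.
Check: 24^20 ≡ 40 (mod 41).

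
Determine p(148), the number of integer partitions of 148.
33549419497

p(n) counts ways to write n as a sum of positive integers (order ignored).
Euler's pentagonal recurrence: p(k) = p(k-1) + p(k-2) - p(k-5) - p(k-7) + p(k-12) + p(k-15) - ... (offsets j(3j∓1)/2, signs ++--, p(0)=1, p(<0)=0).
DP table for k = 0..147: p(0)=1, p(1)=1, p(2)=2, p(3)=3, p(4)=5, p(5)=7, p(6)=11, p(7)=15, p(8)=22, p(9)=30, p(10)=42, p(11)=56, p(12)=77, p(13)=101, p(14)=135, p(15)=176, p(16)=231, p(17)=297, p(18)=385, p(19)=490, p(20)=627, p(21)=792, p(22)=1002, p(23)=1255, p(24)=1575, p(25)=1958, p(26)=2436, p(27)=3010, p(28)=3718, p(29)=4565, p(30)=5604, p(31)=6842, p(32)=8349, p(33)=10143, p(34)=12310, p(35)=14883, p(36)=17977, p(37)=21637, p(38)=26015, p(39)=31185, p(40)=37338, p(41)=44583, p(42)=53174, p(43)=63261, p(44)=75175, p(45)=89134, p(46)=105558, p(47)=124754, p(48)=147273, p(49)=173525, p(50)=204226, p(51)=239943, p(52)=281589, p(53)=329931, p(54)=386155, p(55)=451276, p(56)=526823, p(57)=614154, p(58)=715220, p(59)=831820, p(60)=966467, p(61)=1121505, p(62)=1300156, p(63)=1505499, p(64)=1741630, p(65)=2012558, p(66)=2323520, p(67)=2679689, p(68)=3087735, p(69)=3554345, p(70)=4087968, p(71)=4697205, p(72)=5392783, p(73)=6185689, p(74)=7089500, p(75)=8118264, p(76)=9289091, p(77)=10619863, p(78)=12132164, p(79)=13848650, p(80)=15796476, p(81)=18004327, p(82)=20506255, p(83)=23338469, p(84)=26543660, p(85)=30167357, p(86)=34262962, p(87)=38887673, p(88)=44108109, p(89)=49995925, p(90)=56634173, p(91)=64112359, p(92)=72533807, p(93)=82010177, p(94)=92669720, p(95)=104651419, p(96)=118114304, p(97)=133230930, p(98)=150198136, p(99)=169229875, p(100)=190569292, p(101)=214481126, p(102)=241265379, p(103)=271248950, p(104)=304801365, p(105)=342325709, p(106)=384276336, p(107)=431149389, p(108)=483502844, p(109)=541946240, p(110)=607163746, p(111)=679903203, p(112)=761002156, p(113)=851376628, p(114)=952050665, p(115)=1064144451, p(116)=1188908248, p(117)=1327710076, p(118)=1482074143, p(119)=1653668665, p(120)=1844349560, p(121)=2056148051, p(122)=2291320912, p(123)=2552338241, p(124)=2841940500, p(125)=3163127352, p(126)=3519222692, p(127)=3913864295, p(128)=4351078600, p(129)=4835271870, p(130)=5371315400, p(131)=5964539504, p(132)=6620830889, p(133)=7346629512, p(134)=8149040695, p(135)=9035836076, p(136)=10015581680, p(137)=11097645016, p(138)=12292341831, p(139)=13610949895, p(140)=15065878135, p(141)=16670689208, p(142)=18440293320, p(143)=20390982757, p(144)=22540654445, p(145)=24908858009, p(146)=27517052599, p(147)=30388671978.
Final step: p(148) = p(147) + p(146) - p(143) - p(141) + p(136) + p(133) - p(126) - p(122) + p(113) + p(108) - p(97) - p(91) + p(78) + p(71) - p(56) - p(48) + p(31) + p(22) - p(3)
= 30388671978 + 27517052599 - 20390982757 - 16670689208 + 10015581680 + 7346629512 - 3519222692 - 2291320912 + 851376628 + 483502844 - 133230930 - 64112359 + 12132164 + 4697205 - 526823 - 147273 + 6842 + 1002 - 3
= 33549419497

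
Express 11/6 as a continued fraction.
[1; 1, 5]

Euclidean algorithm steps:
11 = 1 × 6 + 5
6 = 1 × 5 + 1
5 = 5 × 1 + 0
Continued fraction: [1; 1, 5]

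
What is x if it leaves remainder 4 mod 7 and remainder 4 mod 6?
4

Using Chinese Remainder Theorem:
M = 7 × 6 = 42
M1 = 6, M2 = 7
y1 = 6^(-1) mod 7 = 6
y2 = 7^(-1) mod 6 = 1
x = (4×6×6 + 4×7×1) mod 42 = 4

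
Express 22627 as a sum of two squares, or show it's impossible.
Not possible

Factorization: 22627 = 11^3 × 17
By Fermat: n is sum of two squares iff every prime p ≡ 3 (mod 4) appears to even power.
Prime(s) ≡ 3 (mod 4) with odd exponent: [(11, 3)]
Therefore 22627 cannot be expressed as a² + b².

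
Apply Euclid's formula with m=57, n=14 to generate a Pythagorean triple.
(3053, 1596, 3445)

Euclid's formula: a = m² - n², b = 2mn, c = m² + n²
m = 57, n = 14
a = 57² - 14² = 3249 - 196 = 3053
b = 2 × 57 × 14 = 1596
c = 57² + 14² = 3249 + 196 = 3445
Verification: 3053² + 1596² = 9320809 + 2547216 = 11868025 = 3445² ✓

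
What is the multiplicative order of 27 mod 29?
28

29 is prime, so ord(27) divides φ(29) = 28.
Divisors of 28: 1, 2, 4, 7, 14, 28.
Repeated squaring: 27^1 ≡ 27, 27^2 ≡ 4, 27^4 ≡ 16, 27^8 ≡ 24, 27^16 ≡ 25 (mod 29).
Test 27^d mod 29 for each divisor d in increasing order:
27^1 ≡ 27
27^2 ≡ 4
27^4 ≡ 16
27^7 = 27^4·27^2·27^1 ≡ 17
27^14 = 27^8·27^4·27^2 ≡ 28
27^28 = 27^16·27^8·27^4 ≡ 1  ← first divisor giving 1
The order is 28.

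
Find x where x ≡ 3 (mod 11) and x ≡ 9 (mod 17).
179

Using Chinese Remainder Theorem:
M = 11 × 17 = 187
M1 = 17, M2 = 11
y1 = 17^(-1) mod 11 = 2
y2 = 11^(-1) mod 17 = 14
x = (3×17×2 + 9×11×14) mod 187 = 179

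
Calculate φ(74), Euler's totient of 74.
36

74 = 2 × 37
φ(n) = n × ∏(1 - 1/p) for each prime p dividing n
φ(74) = 74 × (1 - 1/2) × (1 - 1/37) = 36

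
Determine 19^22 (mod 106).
9

Repeated squaring. Binary of 22 = 10110.
19^1 ≡ 19 (mod 106); 19^2 ≡ 43 (mod 106); 19^4 ≡ 47 (mod 106); 19^8 ≡ 89 (mod 106); 19^16 ≡ 77 (mod 106)
19^22 = 19^2 × 19^4 × 19^16 ≡ 9 (mod 106)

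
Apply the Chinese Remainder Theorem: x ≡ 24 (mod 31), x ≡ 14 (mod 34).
830

Using Chinese Remainder Theorem:
M = 31 × 34 = 1054
M1 = 34, M2 = 31
y1 = 34^(-1) mod 31 = 21
y2 = 31^(-1) mod 34 = 11
x = (24×34×21 + 14×31×11) mod 1054 = 830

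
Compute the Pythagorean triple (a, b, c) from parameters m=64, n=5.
(4071, 640, 4121)

Euclid's formula: a = m² - n², b = 2mn, c = m² + n²
m = 64, n = 5
a = 64² - 5² = 4096 - 25 = 4071
b = 2 × 64 × 5 = 640
c = 64² + 5² = 4096 + 25 = 4121
Verification: 4071² + 640² = 16573041 + 409600 = 16982641 = 4121² ✓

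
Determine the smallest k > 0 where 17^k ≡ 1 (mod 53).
26

53 is prime, so ord(17) divides φ(53) = 52.
Divisors of 52: 1, 2, 4, 13, 26, 52.
Repeated squaring: 17^1 ≡ 17, 17^2 ≡ 24, 17^4 ≡ 46, 17^8 ≡ 49, 17^16 ≡ 16, 17^32 ≡ 44 (mod 53).
Test 17^d mod 53 for each divisor d in increasing order:
17^1 ≡ 17
17^2 ≡ 24
17^4 ≡ 46
17^13 = 17^8·17^4·17^1 ≡ 52
17^26 = 17^16·17^8·17^2 ≡ 1  ← first divisor giving 1
The order is 26.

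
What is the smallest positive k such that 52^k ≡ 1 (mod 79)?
13

79 is prime, so ord(52) divides φ(79) = 78.
Divisors of 78: 1, 2, 3, 6, 13, 26, 39, 78.
Repeated squaring: 52^1 ≡ 52, 52^2 ≡ 18, 52^4 ≡ 8, 52^8 ≡ 64, 52^16 ≡ 67, 52^32 ≡ 65, 52^64 ≡ 38 (mod 79).
Test 52^d mod 79 for each divisor d in increasing order:
52^1 ≡ 52
52^2 ≡ 18
52^3 = 52^2·52^1 ≡ 67
52^6 = 52^4·52^2 ≡ 65
52^13 = 52^8·52^4·52^1 ≡ 1  ← first divisor giving 1
The order is 13.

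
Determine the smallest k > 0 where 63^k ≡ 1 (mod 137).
34

137 is prime, so ord(63) divides φ(137) = 136.
Divisors of 136: 1, 2, 4, 8, 17, 34, 68, 136.
Repeated squaring: 63^1 ≡ 63, 63^2 ≡ 133, 63^4 ≡ 16, 63^8 ≡ 119, 63^16 ≡ 50, 63^32 ≡ 34, 63^64 ≡ 60, 63^128 ≡ 38 (mod 137).
Test 63^d mod 137 for each divisor d in increasing order:
63^1 ≡ 63
63^2 ≡ 133
63^4 ≡ 16
63^8 ≡ 119
63^17 = 63^16·63^1 ≡ 136
63^34 = 63^32·63^2 ≡ 1  ← first divisor giving 1
The order is 34.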